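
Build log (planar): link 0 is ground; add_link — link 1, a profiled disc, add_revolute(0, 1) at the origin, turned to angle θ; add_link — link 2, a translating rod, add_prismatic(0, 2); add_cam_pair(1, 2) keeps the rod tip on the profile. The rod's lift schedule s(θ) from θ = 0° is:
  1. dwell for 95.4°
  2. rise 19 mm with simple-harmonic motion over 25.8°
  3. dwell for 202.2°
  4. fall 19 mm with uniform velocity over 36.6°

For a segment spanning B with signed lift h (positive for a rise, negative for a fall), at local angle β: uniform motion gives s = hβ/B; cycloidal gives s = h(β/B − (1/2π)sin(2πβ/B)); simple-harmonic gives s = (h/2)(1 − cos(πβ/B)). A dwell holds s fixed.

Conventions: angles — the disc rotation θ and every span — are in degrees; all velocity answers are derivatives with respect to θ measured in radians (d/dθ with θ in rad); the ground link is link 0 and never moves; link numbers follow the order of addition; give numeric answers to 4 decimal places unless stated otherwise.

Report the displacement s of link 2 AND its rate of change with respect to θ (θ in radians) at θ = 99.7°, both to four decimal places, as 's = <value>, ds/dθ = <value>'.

seg 1 [0°–95.4°] dwell: s stays 0.0000
seg 2 [95.4°–121.2°] simple-harmonic, h=19: θ=99.7° here. β=4.3, B=25.8. 19/2·(1 − cos(π·0.1667)) = 1.2728 → s = 1.2728
velocity in seg [95.4°–121.2°] (simple-harmonic), θ in radians: β = 4.3° = 0.0750 rad, B = 25.8° = 0.4503 rad; ds/dθ = (πh/(2B)) sin(πβ/B) = (π·19/(2·0.4503)) sin(π·0.1667) = 33.139535 mm/rad

s = 1.2728, ds/dθ = 33.1395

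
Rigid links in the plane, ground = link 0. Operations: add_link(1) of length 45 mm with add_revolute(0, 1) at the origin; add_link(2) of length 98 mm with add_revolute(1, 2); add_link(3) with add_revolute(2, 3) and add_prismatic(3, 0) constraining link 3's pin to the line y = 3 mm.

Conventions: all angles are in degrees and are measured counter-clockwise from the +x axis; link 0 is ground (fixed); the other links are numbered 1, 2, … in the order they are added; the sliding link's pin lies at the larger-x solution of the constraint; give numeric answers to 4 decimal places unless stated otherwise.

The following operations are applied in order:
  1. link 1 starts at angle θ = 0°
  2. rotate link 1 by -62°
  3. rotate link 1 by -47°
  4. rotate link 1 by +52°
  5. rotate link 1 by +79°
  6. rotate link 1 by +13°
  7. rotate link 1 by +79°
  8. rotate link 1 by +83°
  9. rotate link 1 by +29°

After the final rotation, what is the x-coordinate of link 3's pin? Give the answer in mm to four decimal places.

geometry: r = 45 mm, L = 98 mm, e = 3 mm; θ starts at 0°
rotate link 1 by -62°: θ ← 0° -62° = -62°
rotate link 1 by -47°: θ ← -62° -47° = -109°
rotate link 1 by +52°: θ ← -109° +52° = -57°
rotate link 1 by +79°: θ ← -57° +79° = 22°
rotate link 1 by +13°: θ ← 22° +13° = 35°
rotate link 1 by +79°: θ ← 35° +79° = 114°
rotate link 1 by +83°: θ ← 114° +83° = 197°
rotate link 1 by +29°: θ ← 197° +29° = 226°
crank pin P = (r cos θ, r sin θ) = (-31.259627, -32.370291)
h = r sin θ − e = -32.370291 − 3 = -35.370291
x = r cos θ + √(L² − h²) = -31.259627 + 91.394434 = 60.134807

60.1348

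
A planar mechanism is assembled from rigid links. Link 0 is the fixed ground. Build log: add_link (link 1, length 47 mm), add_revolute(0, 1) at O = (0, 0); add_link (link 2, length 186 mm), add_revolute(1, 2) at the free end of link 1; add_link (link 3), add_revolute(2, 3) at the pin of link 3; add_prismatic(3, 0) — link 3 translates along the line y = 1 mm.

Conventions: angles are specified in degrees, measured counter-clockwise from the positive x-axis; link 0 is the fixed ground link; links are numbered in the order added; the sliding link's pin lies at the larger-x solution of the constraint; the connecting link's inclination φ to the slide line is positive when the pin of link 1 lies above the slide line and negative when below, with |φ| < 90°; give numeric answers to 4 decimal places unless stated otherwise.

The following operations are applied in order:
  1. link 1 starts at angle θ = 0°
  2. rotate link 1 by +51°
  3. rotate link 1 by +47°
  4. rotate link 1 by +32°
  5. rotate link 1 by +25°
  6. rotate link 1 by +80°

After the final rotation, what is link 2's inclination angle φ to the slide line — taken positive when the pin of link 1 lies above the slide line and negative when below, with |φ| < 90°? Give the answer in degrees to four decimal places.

geometry: r = 47 mm, L = 186 mm, e = 1 mm; θ starts at 0°
rotate link 1 by +51°: θ ← 0° +51° = 51°
rotate link 1 by +47°: θ ← 51° +47° = 98°
rotate link 1 by +32°: θ ← 98° +32° = 130°
rotate link 1 by +25°: θ ← 130° +25° = 155°
rotate link 1 by +80°: θ ← 155° +80° = 235°
h = r sin θ − e = -38.500146 − 1 = -39.500146
sin φ = h / L = -39.500146 / 186 = -0.21236638
φ = arcsin(-0.21236638) = -12.261064°

-12.2611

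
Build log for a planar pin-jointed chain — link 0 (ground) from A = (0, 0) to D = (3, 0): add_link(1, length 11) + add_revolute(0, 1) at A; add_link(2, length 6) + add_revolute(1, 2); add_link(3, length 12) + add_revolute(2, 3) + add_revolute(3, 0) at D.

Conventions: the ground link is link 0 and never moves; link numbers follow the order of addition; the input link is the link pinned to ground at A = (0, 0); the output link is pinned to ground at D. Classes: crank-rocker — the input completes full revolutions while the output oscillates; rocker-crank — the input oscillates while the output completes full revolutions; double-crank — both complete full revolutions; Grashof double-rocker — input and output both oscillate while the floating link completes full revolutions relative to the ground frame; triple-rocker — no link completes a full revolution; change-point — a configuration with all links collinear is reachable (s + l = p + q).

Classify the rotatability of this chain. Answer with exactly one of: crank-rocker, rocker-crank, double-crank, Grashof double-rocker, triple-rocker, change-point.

lengths: ground=3, input=11, coupler=6, output=12
sorted: s=3 (shortest), l=12 (longest), p+q=17
s + l = 15 vs p + q = 17
s + l < p + q (Grashof) with shortest = ground link → double-crank

double-crank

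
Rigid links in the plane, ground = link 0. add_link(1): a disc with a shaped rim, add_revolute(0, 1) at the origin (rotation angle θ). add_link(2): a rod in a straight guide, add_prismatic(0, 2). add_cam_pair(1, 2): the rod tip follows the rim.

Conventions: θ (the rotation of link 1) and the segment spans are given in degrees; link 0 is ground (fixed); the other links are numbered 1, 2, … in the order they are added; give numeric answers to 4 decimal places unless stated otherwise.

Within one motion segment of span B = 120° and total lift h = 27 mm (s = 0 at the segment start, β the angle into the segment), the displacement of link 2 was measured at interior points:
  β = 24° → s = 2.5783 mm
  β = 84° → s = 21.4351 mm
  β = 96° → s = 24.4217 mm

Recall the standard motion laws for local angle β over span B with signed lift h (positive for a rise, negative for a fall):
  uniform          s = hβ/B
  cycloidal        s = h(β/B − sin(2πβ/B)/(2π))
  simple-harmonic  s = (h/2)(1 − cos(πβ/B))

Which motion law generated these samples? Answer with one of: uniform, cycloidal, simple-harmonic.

candidates at β/B = r: uniform s = h·r (linear in β); cycloidal s = h·(r − sin(2πr)/(2π)); simple-harmonic s = (h/2)(1 − cos(πr))
β=24°: printed 2.5783 | uniform 5.4000, cycloidal 1.3131, simple-harmonic 2.5783
β=84°: printed 21.4351 | uniform 18.9000, cycloidal 22.9869, simple-harmonic 21.4351
β=96°: printed 24.4217 | uniform 21.6000, cycloidal 25.6869, simple-harmonic 24.4217
only one law matches every sample → simple-harmonic

simple-harmonic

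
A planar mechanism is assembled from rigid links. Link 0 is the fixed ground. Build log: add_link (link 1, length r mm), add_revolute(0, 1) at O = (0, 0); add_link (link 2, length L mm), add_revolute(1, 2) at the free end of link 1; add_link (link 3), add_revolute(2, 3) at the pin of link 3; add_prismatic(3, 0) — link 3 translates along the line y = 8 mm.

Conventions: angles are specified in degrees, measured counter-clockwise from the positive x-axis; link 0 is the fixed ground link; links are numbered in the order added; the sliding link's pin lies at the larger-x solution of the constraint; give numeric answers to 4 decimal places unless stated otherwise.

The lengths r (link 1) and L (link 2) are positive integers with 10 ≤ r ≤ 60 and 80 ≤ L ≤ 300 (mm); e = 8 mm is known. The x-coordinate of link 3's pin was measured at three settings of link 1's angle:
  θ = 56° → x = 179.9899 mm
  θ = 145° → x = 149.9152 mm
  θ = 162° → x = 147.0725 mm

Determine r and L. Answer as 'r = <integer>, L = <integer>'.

constraint per measurement: (x − r cos θ)² + (r sin θ − e)² = L²
subtracting the θ₁ and θ₂ equations cancels the r² and L² terms:
r = (x₁² − x₂²) / (2[(x₁cos θ₁ + e sin θ₁) − (x₂cos θ₂ + e sin θ₂)]) = 21.9999 → r = 22
L² = (x₁ − r cos θ₁)² + (r sin θ₁ − e)² = 28223.9836 → L = 168.0000 → L = 168
check at θ₃=162°: x = 147.0725 (printed 147.0725) ✓

r = 22, L = 168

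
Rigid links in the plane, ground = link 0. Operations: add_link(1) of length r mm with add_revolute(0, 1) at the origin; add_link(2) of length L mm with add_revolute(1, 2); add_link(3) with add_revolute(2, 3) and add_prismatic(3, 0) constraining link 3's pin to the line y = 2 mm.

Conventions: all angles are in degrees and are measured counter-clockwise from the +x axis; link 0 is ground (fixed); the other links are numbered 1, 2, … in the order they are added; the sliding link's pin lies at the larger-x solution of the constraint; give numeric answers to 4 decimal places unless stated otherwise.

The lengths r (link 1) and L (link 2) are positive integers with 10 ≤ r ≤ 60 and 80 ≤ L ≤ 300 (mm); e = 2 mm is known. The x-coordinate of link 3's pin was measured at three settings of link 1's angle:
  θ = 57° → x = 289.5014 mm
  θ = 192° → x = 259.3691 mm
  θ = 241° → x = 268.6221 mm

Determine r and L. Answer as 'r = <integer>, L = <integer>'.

constraint per measurement: (x − r cos θ)² + (r sin θ − e)² = L²
subtracting the θ₁ and θ₂ equations cancels the r² and L² terms:
r = (x₁² − x₂²) / (2[(x₁cos θ₁ + e sin θ₁) − (x₂cos θ₂ + e sin θ₂)]) = 20.0000 → r = 20
L² = (x₁ − r cos θ₁)² + (r sin θ₁ − e)² = 77841.0164 → L = 279.0000 → L = 279
check at θ₃=241°: x = 268.6221 (printed 268.6221) ✓

r = 20, L = 279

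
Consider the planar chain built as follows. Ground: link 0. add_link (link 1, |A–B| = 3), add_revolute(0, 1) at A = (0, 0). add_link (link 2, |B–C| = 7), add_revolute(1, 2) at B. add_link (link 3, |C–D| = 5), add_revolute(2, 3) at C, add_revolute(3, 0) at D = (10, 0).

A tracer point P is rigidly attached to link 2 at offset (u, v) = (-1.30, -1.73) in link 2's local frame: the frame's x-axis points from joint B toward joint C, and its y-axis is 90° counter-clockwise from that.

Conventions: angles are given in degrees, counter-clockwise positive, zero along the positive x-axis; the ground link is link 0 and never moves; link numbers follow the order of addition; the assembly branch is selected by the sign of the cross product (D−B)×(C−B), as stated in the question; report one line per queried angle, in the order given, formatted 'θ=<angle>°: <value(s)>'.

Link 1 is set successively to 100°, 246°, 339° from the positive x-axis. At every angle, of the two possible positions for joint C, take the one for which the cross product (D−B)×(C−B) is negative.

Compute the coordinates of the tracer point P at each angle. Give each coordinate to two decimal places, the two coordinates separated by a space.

A=(0,0), D=(10.00,0)
θ=100°: B = A + 3.00·(cos100°, sin100°) = (-0.5209, 2.9544)
θ=100°: |BD| = 10.9279
θ=100°: circle(B,7.00) ∩ circle(D,5.00): a=6.5621, h=2.4371
θ=100°:   candidates: C₊=(6.4556,3.5267) cross=26.632; C₋=(5.1379,-1.1660) cross=-26.632
θ=100°:   branch - wants cross < 0 → take C=(5.1379,-1.1660) (cross=-26.632)
θ=100°: ex = (C−B)/|BC| = (0.8084,-0.5886); ey = (0.5886,0.8084)
θ=100°: P = B + -1.30·ex + -1.73·ey = (-2.5902,2.3211)
θ=246°: B = A + 3.00·(cos246°, sin246°) = (-1.2202, -2.7406)
θ=246°: |BD| = 11.5501
θ=246°: circle(B,7.00) ∩ circle(D,5.00): a=6.8140, h=1.6030
θ=246°:   candidates: C₊=(5.0188,0.4334) cross=18.514; C₋=(5.7795,-2.6810) cross=-18.514
θ=246°:   branch - wants cross < 0 → take C=(5.7795,-2.6810) (cross=-18.514)
θ=246°: ex = (C−B)/|BC| = (1.0000,0.0085); ey = (-0.0085,1.0000)
θ=246°: P = B + -1.30·ex + -1.73·ey = (-2.5054,-4.4817)
θ=339°: B = A + 3.00·(cos339°, sin339°) = (2.8007, -1.0751)
θ=339°: |BD| = 7.2791
θ=339°: circle(B,7.00) ∩ circle(D,5.00): a=5.2881, h=4.5865
θ=339°:   candidates: C₊=(7.3534,4.2421) cross=33.386; C₋=(8.7083,-4.8303) cross=-33.386
θ=339°:   branch - wants cross < 0 → take C=(8.7083,-4.8303) (cross=-33.386)
θ=339°: ex = (C−B)/|BC| = (0.8439,-0.5365); ey = (0.5365,0.8439)
θ=339°: P = B + -1.30·ex + -1.73·ey = (0.7756,-1.8377)

θ=100°: -2.59 2.32
θ=246°: -2.51 -4.48
θ=339°: 0.78 -1.84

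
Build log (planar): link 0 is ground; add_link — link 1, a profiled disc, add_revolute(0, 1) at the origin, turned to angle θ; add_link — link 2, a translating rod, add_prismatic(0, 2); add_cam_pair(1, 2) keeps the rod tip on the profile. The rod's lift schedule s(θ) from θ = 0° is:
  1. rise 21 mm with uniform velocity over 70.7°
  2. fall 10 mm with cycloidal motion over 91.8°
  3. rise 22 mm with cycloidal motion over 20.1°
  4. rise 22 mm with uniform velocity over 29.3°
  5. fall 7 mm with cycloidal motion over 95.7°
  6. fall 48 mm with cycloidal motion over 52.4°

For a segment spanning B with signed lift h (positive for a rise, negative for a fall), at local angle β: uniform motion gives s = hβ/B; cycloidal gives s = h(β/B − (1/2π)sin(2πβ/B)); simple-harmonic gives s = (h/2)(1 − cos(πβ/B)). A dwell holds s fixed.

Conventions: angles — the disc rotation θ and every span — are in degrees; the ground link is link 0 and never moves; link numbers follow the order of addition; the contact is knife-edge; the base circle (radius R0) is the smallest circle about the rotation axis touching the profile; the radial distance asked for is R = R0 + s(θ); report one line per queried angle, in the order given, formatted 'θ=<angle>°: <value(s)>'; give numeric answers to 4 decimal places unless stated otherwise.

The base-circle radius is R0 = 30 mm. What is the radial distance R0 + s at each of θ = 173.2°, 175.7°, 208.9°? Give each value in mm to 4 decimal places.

seg 1 [0°–70.7°] uniform, h=21: full span → s += 21 → s = 21.0000
seg 2 [70.7°–162.5°] cycloidal, h=-10: full span → s += -10 → s = 11.0000
seg 3 [162.5°–182.6°] cycloidal, h=22: θ=173.2° here. β=10.7, B=20.1. 22·(0.5323 − sin(2π·0.5323)/(2π)) = 12.4180 → s = 23.4180
seg 3 [162.5°–182.6°] cycloidal, h=22: θ=175.7° here. β=13.2, B=20.1. 22·(0.6567 − sin(2π·0.6567)/(2π)) = 17.3648 → s = 28.3648
seg 3 [162.5°–182.6°] cycloidal, h=22: full span → s += 22 → s = 33.0000
seg 4 [182.6°–211.9°] uniform, h=22: θ=208.9° here. β=26.3, B=29.3. 22·26.3/29.3 = 19.7474 → s = 52.7474
θ=173.2°: R = R0 + s = 30 + 23.4180 = 53.4180
θ=175.7°: R = R0 + s = 30 + 28.3648 = 58.3648
θ=208.9°: R = R0 + s = 30 + 52.7474 = 82.7474

θ=173.2°: 53.4180
θ=175.7°: 58.3648
θ=208.9°: 82.7474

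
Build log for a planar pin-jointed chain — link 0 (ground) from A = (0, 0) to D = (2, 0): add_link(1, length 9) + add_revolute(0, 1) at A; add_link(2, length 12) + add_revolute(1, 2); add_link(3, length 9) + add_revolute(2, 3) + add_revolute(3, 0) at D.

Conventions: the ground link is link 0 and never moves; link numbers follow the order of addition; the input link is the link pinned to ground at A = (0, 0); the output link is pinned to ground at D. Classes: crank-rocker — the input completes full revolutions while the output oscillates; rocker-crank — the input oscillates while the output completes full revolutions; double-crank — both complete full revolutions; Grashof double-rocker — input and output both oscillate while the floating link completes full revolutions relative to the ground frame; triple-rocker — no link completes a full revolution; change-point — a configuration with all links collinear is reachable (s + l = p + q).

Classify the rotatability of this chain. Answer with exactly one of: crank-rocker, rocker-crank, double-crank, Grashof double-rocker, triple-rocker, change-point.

lengths: ground=2, input=9, coupler=12, output=9
sorted: s=2 (shortest), l=12 (longest), p+q=18
s + l = 14 vs p + q = 18
s + l < p + q (Grashof) with shortest = ground link → double-crank

double-crank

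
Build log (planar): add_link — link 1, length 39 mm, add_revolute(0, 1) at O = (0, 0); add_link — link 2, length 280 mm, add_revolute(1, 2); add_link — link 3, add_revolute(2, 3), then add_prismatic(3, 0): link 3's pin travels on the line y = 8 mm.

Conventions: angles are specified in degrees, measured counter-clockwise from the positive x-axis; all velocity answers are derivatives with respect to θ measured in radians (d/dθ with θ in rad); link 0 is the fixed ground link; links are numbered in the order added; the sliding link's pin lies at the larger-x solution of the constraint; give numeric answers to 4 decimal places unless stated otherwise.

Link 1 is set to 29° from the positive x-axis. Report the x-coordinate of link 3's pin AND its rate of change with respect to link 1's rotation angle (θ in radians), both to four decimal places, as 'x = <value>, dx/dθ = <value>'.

geometry: r = 39 mm, L = 280 mm, e = 8 mm
crank pin P = (r cos θ, r sin θ) = (34.110169, 18.907575)
h = r sin θ − e = 18.907575 − 8 = 10.907575
x = r cos θ + √(L² − h²) = 34.110169 + 279.787464 = 313.897632
dx/dθ = −r sin θ − h·r cos θ/√(L² − h²) (θ in radians; h = 10.907575) = -20.237368

x = 313.8976, dx/dθ = -20.2374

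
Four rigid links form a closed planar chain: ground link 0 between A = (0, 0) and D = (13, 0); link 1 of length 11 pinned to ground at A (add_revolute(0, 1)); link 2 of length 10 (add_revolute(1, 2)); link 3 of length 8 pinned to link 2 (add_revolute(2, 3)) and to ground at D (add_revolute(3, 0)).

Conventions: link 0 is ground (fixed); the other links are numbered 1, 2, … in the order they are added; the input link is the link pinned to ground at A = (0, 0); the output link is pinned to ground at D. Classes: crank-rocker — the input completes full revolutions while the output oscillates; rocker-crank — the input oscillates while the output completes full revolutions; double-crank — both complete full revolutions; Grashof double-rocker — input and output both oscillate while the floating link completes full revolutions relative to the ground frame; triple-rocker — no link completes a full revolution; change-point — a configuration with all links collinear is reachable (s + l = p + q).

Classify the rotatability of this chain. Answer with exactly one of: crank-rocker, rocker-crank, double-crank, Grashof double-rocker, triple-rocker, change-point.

lengths: ground=13, input=11, coupler=10, output=8
sorted: s=8 (shortest), l=13 (longest), p+q=21
s + l = 21 vs p + q = 21
s + l = p + q → change-point (collinear configuration reachable)

change-point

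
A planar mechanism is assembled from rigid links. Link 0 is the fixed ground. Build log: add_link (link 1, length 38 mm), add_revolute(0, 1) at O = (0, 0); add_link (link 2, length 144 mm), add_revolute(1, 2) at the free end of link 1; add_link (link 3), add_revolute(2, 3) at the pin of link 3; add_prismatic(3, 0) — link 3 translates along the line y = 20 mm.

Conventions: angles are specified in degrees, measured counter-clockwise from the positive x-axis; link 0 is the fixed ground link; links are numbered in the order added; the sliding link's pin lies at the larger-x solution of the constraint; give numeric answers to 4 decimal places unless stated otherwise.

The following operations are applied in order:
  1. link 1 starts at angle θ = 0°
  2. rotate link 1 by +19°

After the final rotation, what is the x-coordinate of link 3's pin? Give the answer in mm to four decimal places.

geometry: r = 38 mm, L = 144 mm, e = 20 mm; θ starts at 0°
rotate link 1 by +19°: θ ← 0° +19° = 19°
crank pin P = (r cos θ, r sin θ) = (35.929706, 12.371590)
h = r sin θ − e = 12.371590 − 20 = -7.628410
x = r cos θ + √(L² − h²) = 35.929706 + 143.797800 = 179.727506

179.7275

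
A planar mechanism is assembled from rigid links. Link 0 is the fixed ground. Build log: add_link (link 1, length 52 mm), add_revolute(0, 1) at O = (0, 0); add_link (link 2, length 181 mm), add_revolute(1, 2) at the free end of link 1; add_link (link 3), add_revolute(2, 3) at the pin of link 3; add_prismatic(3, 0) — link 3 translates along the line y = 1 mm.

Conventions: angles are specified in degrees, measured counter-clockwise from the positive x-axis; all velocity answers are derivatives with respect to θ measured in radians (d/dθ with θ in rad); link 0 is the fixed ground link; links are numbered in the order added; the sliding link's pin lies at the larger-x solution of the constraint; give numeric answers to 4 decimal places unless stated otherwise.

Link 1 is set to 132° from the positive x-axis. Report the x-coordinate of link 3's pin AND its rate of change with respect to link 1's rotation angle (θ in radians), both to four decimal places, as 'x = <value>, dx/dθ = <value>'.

geometry: r = 52 mm, L = 181 mm, e = 1 mm
crank pin P = (r cos θ, r sin θ) = (-34.794792, 38.643531)
h = r sin θ − e = 38.643531 − 1 = 37.643531
x = r cos θ + √(L² − h²) = -34.794792 + 177.042268 = 142.247476
dx/dθ = −r sin θ − h·r cos θ/√(L² − h²) (θ in radians; h = 37.643531) = -31.245304

x = 142.2475, dx/dθ = -31.2453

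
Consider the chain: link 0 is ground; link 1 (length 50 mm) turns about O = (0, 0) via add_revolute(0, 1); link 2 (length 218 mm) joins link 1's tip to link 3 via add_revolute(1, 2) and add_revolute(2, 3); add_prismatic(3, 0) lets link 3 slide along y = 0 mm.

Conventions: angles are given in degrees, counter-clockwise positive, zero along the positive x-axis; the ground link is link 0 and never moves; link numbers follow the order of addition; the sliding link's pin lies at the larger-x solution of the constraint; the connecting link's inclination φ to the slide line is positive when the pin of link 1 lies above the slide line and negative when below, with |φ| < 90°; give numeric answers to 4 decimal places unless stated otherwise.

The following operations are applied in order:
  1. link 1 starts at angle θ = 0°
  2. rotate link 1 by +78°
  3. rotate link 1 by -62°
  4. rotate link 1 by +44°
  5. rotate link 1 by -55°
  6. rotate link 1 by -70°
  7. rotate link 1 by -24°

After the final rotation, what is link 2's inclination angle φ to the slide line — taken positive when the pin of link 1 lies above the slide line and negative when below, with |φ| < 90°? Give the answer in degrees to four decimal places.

geometry: r = 50 mm, L = 218 mm, e = 0 mm; θ starts at 0°
rotate link 1 by +78°: θ ← 0° +78° = 78°
rotate link 1 by -62°: θ ← 78° -62° = 16°
rotate link 1 by +44°: θ ← 16° +44° = 60°
rotate link 1 by -55°: θ ← 60° -55° = 5°
rotate link 1 by -70°: θ ← 5° -70° = -65°
rotate link 1 by -24°: θ ← -65° -24° = -89°
h = r sin θ − e = -49.992385 − 0 = -49.992385
sin φ = h / L = -49.992385 / 218 = -0.22932287
φ = arcsin(-0.22932287) = -13.257209°

-13.2572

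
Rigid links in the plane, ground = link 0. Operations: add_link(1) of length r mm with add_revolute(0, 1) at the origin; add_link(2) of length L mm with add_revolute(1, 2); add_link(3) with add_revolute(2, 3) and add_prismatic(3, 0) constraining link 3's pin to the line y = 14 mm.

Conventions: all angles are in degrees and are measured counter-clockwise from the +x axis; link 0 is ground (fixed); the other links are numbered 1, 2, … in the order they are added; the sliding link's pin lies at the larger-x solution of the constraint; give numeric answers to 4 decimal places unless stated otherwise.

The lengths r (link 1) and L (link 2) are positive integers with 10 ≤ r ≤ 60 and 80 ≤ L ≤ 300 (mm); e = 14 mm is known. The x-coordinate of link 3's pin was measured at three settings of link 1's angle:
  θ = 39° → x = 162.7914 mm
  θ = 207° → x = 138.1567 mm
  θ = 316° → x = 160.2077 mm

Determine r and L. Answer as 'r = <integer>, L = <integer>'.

constraint per measurement: (x − r cos θ)² + (r sin θ − e)² = L²
subtracting the θ₁ and θ₂ equations cancels the r² and L² terms:
r = (x₁² − x₂²) / (2[(x₁cos θ₁ + e sin θ₁) − (x₂cos θ₂ + e sin θ₂)]) = 14.0000 → r = 14
L² = (x₁ − r cos θ₁)² + (r sin θ₁ − e)² = 23103.9913 → L = 152.0000 → L = 152
check at θ₃=316°: x = 160.2077 (printed 160.2077) ✓

r = 14, L = 152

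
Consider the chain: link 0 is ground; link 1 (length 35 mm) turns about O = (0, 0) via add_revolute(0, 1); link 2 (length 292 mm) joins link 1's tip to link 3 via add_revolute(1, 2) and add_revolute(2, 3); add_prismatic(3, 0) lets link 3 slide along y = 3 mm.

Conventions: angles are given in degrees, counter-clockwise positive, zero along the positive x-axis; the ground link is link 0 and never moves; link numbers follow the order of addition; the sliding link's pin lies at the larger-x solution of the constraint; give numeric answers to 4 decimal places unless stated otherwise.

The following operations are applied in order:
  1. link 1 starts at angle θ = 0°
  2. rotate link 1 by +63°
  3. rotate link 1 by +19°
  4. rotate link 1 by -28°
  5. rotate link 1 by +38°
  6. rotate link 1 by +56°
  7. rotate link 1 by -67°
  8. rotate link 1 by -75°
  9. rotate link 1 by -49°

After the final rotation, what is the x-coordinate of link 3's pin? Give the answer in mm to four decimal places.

geometry: r = 35 mm, L = 292 mm, e = 3 mm; θ starts at 0°
rotate link 1 by +63°: θ ← 0° +63° = 63°
rotate link 1 by +19°: θ ← 63° +19° = 82°
rotate link 1 by -28°: θ ← 82° -28° = 54°
rotate link 1 by +38°: θ ← 54° +38° = 92°
rotate link 1 by +56°: θ ← 92° +56° = 148°
rotate link 1 by -67°: θ ← 148° -67° = 81°
rotate link 1 by -75°: θ ← 81° -75° = 6°
rotate link 1 by -49°: θ ← 6° -49° = -43°
crank pin P = (r cos θ, r sin θ) = (25.597380, -23.869943)
h = r sin θ − e = -23.869943 − 3 = -26.869943
x = r cos θ + √(L² − h²) = 25.597380 + 290.761081 = 316.358460

316.3585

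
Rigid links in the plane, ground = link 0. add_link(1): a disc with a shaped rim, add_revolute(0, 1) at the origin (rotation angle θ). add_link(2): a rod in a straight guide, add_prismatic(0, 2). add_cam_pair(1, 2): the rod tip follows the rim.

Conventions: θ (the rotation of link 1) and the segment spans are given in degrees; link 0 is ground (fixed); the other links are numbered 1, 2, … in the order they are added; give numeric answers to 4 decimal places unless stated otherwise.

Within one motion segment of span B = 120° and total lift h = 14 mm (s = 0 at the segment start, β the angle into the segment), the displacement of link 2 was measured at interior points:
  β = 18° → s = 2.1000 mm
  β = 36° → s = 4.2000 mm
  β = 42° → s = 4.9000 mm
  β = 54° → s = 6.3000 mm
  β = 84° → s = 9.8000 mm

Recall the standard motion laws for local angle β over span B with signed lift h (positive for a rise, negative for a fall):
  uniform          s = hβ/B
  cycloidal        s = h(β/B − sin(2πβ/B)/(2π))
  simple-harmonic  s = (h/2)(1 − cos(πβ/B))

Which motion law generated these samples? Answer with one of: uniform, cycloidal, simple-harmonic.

candidates at β/B = r: uniform s = h·r (linear in β); cycloidal s = h·(r − sin(2πr)/(2π)); simple-harmonic s = (h/2)(1 − cos(πr))
β=18°: printed 2.1000 | uniform 2.1000, cycloidal 0.2974, simple-harmonic 0.7630
β=36°: printed 4.2000 | uniform 4.2000, cycloidal 2.0809, simple-harmonic 2.8855
β=42°: printed 4.9000 | uniform 4.9000, cycloidal 3.0974, simple-harmonic 3.8221
β=54°: printed 6.3000 | uniform 6.3000, cycloidal 5.6115, simple-harmonic 5.9050
β=84°: printed 9.8000 | uniform 9.8000, cycloidal 11.9191, simple-harmonic 11.1145
only one law matches every sample → uniform

uniform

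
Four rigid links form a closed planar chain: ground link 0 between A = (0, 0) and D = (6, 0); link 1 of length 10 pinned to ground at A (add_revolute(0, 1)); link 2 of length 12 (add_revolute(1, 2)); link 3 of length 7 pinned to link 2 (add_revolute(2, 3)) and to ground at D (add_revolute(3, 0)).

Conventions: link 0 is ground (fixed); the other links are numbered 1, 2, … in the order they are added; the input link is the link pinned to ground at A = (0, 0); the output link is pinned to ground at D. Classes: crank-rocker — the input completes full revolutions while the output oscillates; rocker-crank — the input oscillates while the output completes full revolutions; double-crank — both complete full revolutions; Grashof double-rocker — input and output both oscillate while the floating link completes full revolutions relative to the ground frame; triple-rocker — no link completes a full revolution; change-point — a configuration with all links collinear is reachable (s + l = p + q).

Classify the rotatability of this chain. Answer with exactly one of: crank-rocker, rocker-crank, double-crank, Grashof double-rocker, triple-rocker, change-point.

lengths: ground=6, input=10, coupler=12, output=7
sorted: s=6 (shortest), l=12 (longest), p+q=17
s + l = 18 vs p + q = 17
s + l > p + q → non-Grashof → no link fully rotates → triple-rocker

triple-rocker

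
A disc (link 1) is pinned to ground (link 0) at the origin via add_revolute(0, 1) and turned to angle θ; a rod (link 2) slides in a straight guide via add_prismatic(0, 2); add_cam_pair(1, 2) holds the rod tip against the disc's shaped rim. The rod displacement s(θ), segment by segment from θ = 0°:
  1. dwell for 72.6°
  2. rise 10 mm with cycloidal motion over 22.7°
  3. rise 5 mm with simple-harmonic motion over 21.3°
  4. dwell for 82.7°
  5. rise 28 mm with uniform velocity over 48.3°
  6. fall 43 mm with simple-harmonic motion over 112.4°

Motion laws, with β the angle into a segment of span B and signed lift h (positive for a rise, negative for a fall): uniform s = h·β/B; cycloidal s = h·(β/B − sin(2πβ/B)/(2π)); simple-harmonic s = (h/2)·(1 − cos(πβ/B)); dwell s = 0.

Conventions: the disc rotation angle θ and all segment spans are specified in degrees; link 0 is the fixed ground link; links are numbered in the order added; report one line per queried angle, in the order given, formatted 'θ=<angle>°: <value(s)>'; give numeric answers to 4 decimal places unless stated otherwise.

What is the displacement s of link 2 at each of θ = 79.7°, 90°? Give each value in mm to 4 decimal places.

segment 1 (0° to 72.6°, dwell): s unchanged at 0.0000
θ = 79.7° falls in segment 2 (72.6° to 95.3°, cycloidal, h = 10): β = 79.7 − 72.6 = 7.1°, B = 22.7°; Δs = 10·(0.3128 − sin(2π·0.3128)/(2π)) = 1.6584; s = 0.0000 + 1.6584 = 1.6584
θ = 90° falls in segment 2 (72.6° to 95.3°, cycloidal, h = 10): β = 90 − 72.6 = 17.4°, B = 22.7°; Δs = 10·(0.7665 − sin(2π·0.7665)/(2π)) = 9.2482; s = 0.0000 + 9.2482 = 9.2482

θ=79.7°: 1.6584
θ=90°: 9.2482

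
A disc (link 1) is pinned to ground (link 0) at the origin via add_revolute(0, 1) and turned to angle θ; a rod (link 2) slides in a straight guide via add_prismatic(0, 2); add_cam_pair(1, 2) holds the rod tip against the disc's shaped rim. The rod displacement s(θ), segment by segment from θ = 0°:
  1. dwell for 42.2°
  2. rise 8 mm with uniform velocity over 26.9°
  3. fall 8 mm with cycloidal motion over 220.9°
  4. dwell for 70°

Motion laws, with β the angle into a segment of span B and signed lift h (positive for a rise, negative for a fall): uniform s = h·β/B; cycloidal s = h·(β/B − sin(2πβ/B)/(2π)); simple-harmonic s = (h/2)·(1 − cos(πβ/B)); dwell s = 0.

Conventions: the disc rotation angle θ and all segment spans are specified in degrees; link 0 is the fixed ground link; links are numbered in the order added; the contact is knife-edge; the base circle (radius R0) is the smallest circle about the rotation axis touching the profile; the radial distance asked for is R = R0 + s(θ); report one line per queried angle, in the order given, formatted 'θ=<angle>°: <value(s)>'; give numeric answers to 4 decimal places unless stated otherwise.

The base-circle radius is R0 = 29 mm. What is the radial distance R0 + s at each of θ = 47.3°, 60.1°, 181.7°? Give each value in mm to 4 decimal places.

segment 1 (0° to 42.2°, dwell): s unchanged at 0.0000
θ = 47.3° falls in segment 2 (42.2° to 69.1°, uniform, h = 8): β = 47.3 − 42.2 = 5.1°, B = 26.9°; Δs = 8·5.1/26.9 = 1.5167; s = 0.0000 + 1.5167 = 1.5167
θ = 60.1° falls in segment 2 (42.2° to 69.1°, uniform, h = 8): β = 60.1 − 42.2 = 17.9°, B = 26.9°; Δs = 8·17.9/26.9 = 5.3234; s = 0.0000 + 5.3234 = 5.3234
segment 2 (42.2° to 69.1°, uniform, h = 8) is passed completely: s = 0.0000 + (8) = 8.0000
θ = 181.7° falls in segment 3 (69.1° to 290°, cycloidal, h = -8): β = 181.7 − 69.1 = 112.6°, B = 220.9°; Δs = -8·(0.5097 − sin(2π·0.5097)/(2π)) = -4.1557; s = 8.0000 − 4.1557 = 3.8443
θ=47.3°: R = R0 + s = 29 + 1.5167 = 30.5167
θ=60.1°: R = R0 + s = 29 + 5.3234 = 34.3234
θ=181.7°: R = R0 + s = 29 + 3.8443 = 32.8443

θ=47.3°: 30.5167
θ=60.1°: 34.3234
θ=181.7°: 32.8443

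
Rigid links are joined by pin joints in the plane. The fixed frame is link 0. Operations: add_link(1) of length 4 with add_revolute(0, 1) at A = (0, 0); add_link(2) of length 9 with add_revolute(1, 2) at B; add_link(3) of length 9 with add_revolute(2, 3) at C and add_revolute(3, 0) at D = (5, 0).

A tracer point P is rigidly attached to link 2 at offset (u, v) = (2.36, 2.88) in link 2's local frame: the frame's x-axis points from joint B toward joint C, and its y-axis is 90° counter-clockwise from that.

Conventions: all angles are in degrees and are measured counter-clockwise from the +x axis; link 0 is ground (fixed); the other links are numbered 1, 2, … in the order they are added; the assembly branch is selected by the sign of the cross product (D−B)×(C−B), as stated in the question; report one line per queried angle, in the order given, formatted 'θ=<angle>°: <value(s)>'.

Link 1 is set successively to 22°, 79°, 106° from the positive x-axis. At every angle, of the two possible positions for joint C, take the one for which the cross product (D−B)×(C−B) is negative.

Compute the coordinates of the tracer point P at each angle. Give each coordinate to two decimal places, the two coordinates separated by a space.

A=(0,0), D=(5.00,0)
θ=22°: B = A + 4.00·(cos22°, sin22°) = (3.7087, 1.4984)
θ=22°: |BD| = 1.9780
θ=22°: circle(B,9.00) ∩ circle(D,9.00): a=0.9890, h=8.9455
θ=22°:   candidates: C₊=(11.1309,6.5888) cross=17.695; C₋=(-2.4221,-5.0904) cross=-17.695
θ=22°:   branch - wants cross < 0 → take C=(-2.4221,-5.0904) (cross=-17.695)
θ=22°: ex = (C−B)/|BC| = (-0.6812,-0.7321); ey = (0.7321,-0.6812)
θ=22°: P = B + 2.36·ex + 2.88·ey = (4.2095,-2.1912)
θ=79°: B = A + 4.00·(cos79°, sin79°) = (0.7632, 3.9265)
θ=79°: |BD| = 5.7765
θ=79°: circle(B,9.00) ∩ circle(D,9.00): a=2.8882, h=8.5240
θ=79°:   candidates: C₊=(8.6757,8.2152) cross=49.238; C₋=(-2.9125,-4.2887) cross=-49.238
θ=79°:   branch - wants cross < 0 → take C=(-2.9125,-4.2887) (cross=-49.238)
θ=79°: ex = (C−B)/|BC| = (-0.4084,-0.9128); ey = (0.9128,-0.4084)
θ=79°: P = B + 2.36·ex + 2.88·ey = (2.4282,0.5961)
θ=106°: B = A + 4.00·(cos106°, sin106°) = (-1.1025, 3.8450)
θ=106°: |BD| = 7.2129
θ=106°: circle(B,9.00) ∩ circle(D,9.00): a=3.6064, h=8.2458
θ=106°:   candidates: C₊=(6.3444,8.8990) cross=59.476; C₋=(-2.4470,-5.0540) cross=-59.476
θ=106°:   branch - wants cross < 0 → take C=(-2.4470,-5.0540) (cross=-59.476)
θ=106°: ex = (C−B)/|BC| = (-0.1494,-0.9888); ey = (0.9888,-0.1494)
θ=106°: P = B + 2.36·ex + 2.88·ey = (1.3926,1.0813)

θ=22°: 4.21 -2.19
θ=79°: 2.43 0.60
θ=106°: 1.39 1.08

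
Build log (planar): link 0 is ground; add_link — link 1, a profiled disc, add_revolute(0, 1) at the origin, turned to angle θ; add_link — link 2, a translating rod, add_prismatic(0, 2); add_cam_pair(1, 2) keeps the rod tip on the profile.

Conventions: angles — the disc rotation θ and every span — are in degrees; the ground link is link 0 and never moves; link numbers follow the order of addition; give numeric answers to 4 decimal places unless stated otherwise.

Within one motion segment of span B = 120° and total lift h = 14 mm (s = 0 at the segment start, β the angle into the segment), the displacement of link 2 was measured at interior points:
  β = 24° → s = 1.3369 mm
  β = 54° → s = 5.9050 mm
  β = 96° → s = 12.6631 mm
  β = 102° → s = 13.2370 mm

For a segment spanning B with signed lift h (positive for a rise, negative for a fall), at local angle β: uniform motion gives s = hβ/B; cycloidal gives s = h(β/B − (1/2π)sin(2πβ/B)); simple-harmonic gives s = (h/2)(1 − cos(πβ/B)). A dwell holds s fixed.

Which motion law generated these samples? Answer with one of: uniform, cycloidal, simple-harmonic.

candidates at β/B = r: uniform s = h·r (linear in β); cycloidal s = h·(r − sin(2πr)/(2π)); simple-harmonic s = (h/2)(1 − cos(πr))
β=24°: printed 1.3369 | uniform 2.8000, cycloidal 0.6809, simple-harmonic 1.3369
β=54°: printed 5.9050 | uniform 6.3000, cycloidal 5.6115, simple-harmonic 5.9050
β=96°: printed 12.6631 | uniform 11.2000, cycloidal 13.3191, simple-harmonic 12.6631
β=102°: printed 13.2370 | uniform 11.9000, cycloidal 13.7026, simple-harmonic 13.2370
only one law matches every sample → simple-harmonic

simple-harmonic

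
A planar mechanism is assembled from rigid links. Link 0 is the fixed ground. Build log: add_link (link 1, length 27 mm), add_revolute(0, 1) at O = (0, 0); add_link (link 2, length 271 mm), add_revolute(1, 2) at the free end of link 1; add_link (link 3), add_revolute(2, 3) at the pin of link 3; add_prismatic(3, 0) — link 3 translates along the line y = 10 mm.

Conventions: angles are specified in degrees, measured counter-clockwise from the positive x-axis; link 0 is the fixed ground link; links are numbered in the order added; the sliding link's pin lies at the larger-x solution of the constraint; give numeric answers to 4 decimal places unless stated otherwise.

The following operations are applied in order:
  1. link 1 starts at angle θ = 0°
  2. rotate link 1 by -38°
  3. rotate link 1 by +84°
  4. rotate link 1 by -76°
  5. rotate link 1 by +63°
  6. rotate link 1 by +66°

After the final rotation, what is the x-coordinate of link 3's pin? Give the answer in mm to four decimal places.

geometry: r = 27 mm, L = 271 mm, e = 10 mm; θ starts at 0°
rotate link 1 by -38°: θ ← 0° -38° = -38°
rotate link 1 by +84°: θ ← -38° +84° = 46°
rotate link 1 by -76°: θ ← 46° -76° = -30°
rotate link 1 by +63°: θ ← -30° +63° = 33°
rotate link 1 by +66°: θ ← 33° +66° = 99°
crank pin P = (r cos θ, r sin θ) = (-4.223731, 26.667585)
h = r sin θ − e = 26.667585 − 10 = 16.667585
x = r cos θ + √(L² − h²) = -4.223731 + 270.486953 = 266.263222

266.2632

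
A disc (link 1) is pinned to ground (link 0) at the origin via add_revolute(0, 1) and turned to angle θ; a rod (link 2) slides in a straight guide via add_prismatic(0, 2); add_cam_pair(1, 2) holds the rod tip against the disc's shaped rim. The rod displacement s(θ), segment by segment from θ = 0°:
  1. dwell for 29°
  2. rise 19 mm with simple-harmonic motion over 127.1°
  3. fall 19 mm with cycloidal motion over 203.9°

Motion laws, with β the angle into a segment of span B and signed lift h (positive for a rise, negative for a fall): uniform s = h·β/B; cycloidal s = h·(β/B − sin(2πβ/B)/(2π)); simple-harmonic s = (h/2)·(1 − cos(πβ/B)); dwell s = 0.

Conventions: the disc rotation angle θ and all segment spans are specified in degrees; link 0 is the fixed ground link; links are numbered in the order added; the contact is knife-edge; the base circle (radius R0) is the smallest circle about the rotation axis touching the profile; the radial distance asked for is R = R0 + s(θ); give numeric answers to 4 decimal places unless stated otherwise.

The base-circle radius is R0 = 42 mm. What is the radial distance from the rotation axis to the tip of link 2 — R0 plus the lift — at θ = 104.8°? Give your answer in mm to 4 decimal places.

segment 1 (0° to 29°, dwell): s unchanged at 0.0000
θ = 104.8° falls in segment 2 (29° to 156.1°, simple-harmonic, h = 19): β = 104.8 − 29 = 75.8°, B = 127.1°; Δs = 19/2·(1 − cos(π·0.5964)) = 12.3327; s = 0.0000 + 12.3327 = 12.3327
R = R0 + s = 42 + 12.3327 = 54.3327

54.3327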